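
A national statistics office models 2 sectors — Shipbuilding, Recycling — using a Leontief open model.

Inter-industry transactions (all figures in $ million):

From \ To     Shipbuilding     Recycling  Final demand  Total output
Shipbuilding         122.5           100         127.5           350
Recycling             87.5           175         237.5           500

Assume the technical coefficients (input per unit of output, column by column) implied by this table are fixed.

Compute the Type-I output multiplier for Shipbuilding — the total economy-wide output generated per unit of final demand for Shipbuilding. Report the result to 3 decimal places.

m_1 = 2.416

Technical coefficients a_ij = z_ij / X_j:
  a_11 = 122.5/350 = 0.35, a_21 = 87.5/350 = 0.25
  a_12 = 100/500 = 0.20, a_22 = 175/500 = 0.35
I − A =
  [   0.65    -0.20]
  [  -0.25     0.65]
det(I−A) = (0.65)(0.65) − (-0.20)(-0.25) = 0.3725
adj(I−A) = [[0.65, 0.20], [0.25, 0.65]]
(I − A)⁻¹ = adj(I−A) / det(I−A) ≈
  [   1.7450     0.5369]
  [   0.6711     1.7450]
The output multiplier for sector j is the column-j sum of the Leontief inverse (I − A)⁻¹ = adj(I−A) / det(I−A).
Column 1 of adj(I−A): (0.65, 0.25); det(I−A) = 0.3725.
m_1 = (0.65 + 0.25) / 0.3725 = 0.90 / 0.3725 ≈ 2.416.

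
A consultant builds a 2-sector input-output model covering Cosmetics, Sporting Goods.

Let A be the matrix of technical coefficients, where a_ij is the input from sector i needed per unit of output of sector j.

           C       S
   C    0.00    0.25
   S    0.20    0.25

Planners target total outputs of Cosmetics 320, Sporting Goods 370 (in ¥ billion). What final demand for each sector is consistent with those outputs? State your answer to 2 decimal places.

d_C = 227.50, d_S = 213.50

I − A =
  [   1.00    -0.25]
  [  -0.20     0.75]
d = (I − A) x:
  d_C = (+1.00)·320 + (-0.25)·370 = 227.50
  d_S = (-0.20)·320 + (+0.75)·370 = 213.50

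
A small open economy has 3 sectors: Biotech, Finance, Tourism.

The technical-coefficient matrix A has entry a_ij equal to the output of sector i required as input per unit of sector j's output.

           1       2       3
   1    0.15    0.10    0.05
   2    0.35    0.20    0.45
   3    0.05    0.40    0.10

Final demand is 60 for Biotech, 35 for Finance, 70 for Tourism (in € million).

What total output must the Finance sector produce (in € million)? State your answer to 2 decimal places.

I − A =
  [   0.85    -0.10    -0.05]
  [  -0.35     0.80    -0.45]
  [  -0.05    -0.40     0.90]
Cofactors of I−A, C_ij = (−1)^(i+j)·(minor ij) (rows/columns in the sector order above):
  C_11 = (0.80)(0.90) − (-0.45)(-0.40) = 0.5400
  C_12 = −[(-0.35)(0.90) − (-0.45)(-0.05)] = 0.3375
  C_13 = (-0.35)(-0.40) − (0.80)(-0.05) = 0.1800
  C_21 = −[(-0.10)(0.90) − (-0.05)(-0.40)] = 0.1100
  C_22 = (0.85)(0.90) − (-0.05)(-0.05) = 0.7625
  C_23 = −[(0.85)(-0.40) − (-0.10)(-0.05)] = 0.3450
  C_31 = (-0.10)(-0.45) − (-0.05)(0.80) = 0.0850
  C_32 = −[(0.85)(-0.45) − (-0.05)(-0.35)] = 0.4000
  C_33 = (0.85)(0.80) − (-0.10)(-0.35) = 0.6450
det(I−A) = Σ_j (I−A)_1j·C_1j = (0.85)(0.5400) + (-0.10)(0.3375) + (-0.05)(0.1800) = 0.41625
adj(I−A) = Cᵀ =
  [ 0.5400   0.1100   0.0850]
  [ 0.3375   0.7625   0.4000]
  [ 0.1800   0.3450   0.6450]
(I − A)⁻¹ = adj(I−A) / det(I−A) ≈
  [   1.2973     0.2643     0.2042]
  [   0.8108     1.8318     0.9610]
  [   0.4324     0.8288     1.5495]
x = (I − A)⁻¹ d = adj(I−A)·d / det(I−A), with det(I−A) = 0.41625:
  x_1 = (0.5400·60 + 0.1100·35 + 0.0850·70) / 0.41625 = 42.20 / 0.41625 ≈ 101.38
  x_2 = (0.3375·60 + 0.7625·35 + 0.4000·70) / 0.41625 = 74.9375 / 0.41625 ≈ 180.03
  x_3 = (0.1800·60 + 0.3450·35 + 0.6450·70) / 0.41625 = 68.025 / 0.41625 ≈ 163.42

x_2 = 180.03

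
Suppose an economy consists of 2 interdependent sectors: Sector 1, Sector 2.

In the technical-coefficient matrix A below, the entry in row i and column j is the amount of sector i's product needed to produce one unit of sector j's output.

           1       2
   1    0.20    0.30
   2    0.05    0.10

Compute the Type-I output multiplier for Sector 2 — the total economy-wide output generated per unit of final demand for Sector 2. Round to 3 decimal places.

m_2 = 1.560

I − A =
  [   0.80    -0.30]
  [  -0.05     0.90]
det(I−A) = (0.80)(0.90) − (-0.30)(-0.05) = 0.7050
adj(I−A) = [[0.90, 0.30], [0.05, 0.80]]
(I − A)⁻¹ = adj(I−A) / det(I−A) ≈
  [   1.2766     0.4255]
  [   0.0709     1.1348]
The output multiplier for sector j is the column-j sum of the Leontief inverse (I − A)⁻¹ = adj(I−A) / det(I−A).
Column 2 of adj(I−A): (0.30, 0.80); det(I−A) = 0.7050.
m_2 = (0.30 + 0.80) / 0.7050 = 1.10 / 0.7050 ≈ 1.560.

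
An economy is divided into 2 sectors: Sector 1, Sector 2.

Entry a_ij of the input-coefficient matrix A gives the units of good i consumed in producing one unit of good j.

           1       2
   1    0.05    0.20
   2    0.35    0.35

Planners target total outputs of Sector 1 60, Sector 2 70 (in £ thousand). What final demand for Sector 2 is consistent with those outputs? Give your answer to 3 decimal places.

d_2 = 24.500

I − A =
  [   0.95    -0.20]
  [  -0.35     0.65]
d = (I − A) x:
  d_1 = (+0.95)·60 + (-0.20)·70 = 43.000
  d_2 = (-0.35)·60 + (+0.65)·70 = 24.500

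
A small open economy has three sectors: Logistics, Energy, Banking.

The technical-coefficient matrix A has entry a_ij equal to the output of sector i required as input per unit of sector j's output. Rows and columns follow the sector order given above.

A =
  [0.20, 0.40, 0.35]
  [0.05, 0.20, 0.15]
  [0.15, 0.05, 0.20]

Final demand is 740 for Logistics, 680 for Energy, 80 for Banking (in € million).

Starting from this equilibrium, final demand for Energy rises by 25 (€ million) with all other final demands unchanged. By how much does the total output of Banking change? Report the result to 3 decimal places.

I − A =
  [   0.80    -0.40    -0.35]
  [  -0.05     0.80    -0.15]
  [  -0.15    -0.05     0.80]
Cofactors of I−A, C_ij = (−1)^(i+j)·(minor ij) (rows/columns in the sector order above):
  C_11 = (0.80)(0.80) − (-0.15)(-0.05) = 0.6325
  C_12 = −[(-0.05)(0.80) − (-0.15)(-0.15)] = 0.0625
  C_13 = (-0.05)(-0.05) − (0.80)(-0.15) = 0.1225
  C_21 = −[(-0.40)(0.80) − (-0.35)(-0.05)] = 0.3375
  C_22 = (0.80)(0.80) − (-0.35)(-0.15) = 0.5875
  C_23 = −[(0.80)(-0.05) − (-0.40)(-0.15)] = 0.1000
  C_31 = (-0.40)(-0.15) − (-0.35)(0.80) = 0.3400
  C_32 = −[(0.80)(-0.15) − (-0.35)(-0.05)] = 0.1375
  C_33 = (0.80)(0.80) − (-0.40)(-0.05) = 0.6200
det(I−A) = Σ_j (I−A)_1j·C_1j = (0.80)(0.6325) + (-0.40)(0.0625) + (-0.35)(0.1225) = 0.438125
adj(I−A) = Cᵀ =
  [ 0.6325   0.3375   0.3400]
  [ 0.0625   0.5875   0.1375]
  [ 0.1225   0.1000   0.6200]
(I − A)⁻¹ = adj(I−A) / det(I−A) ≈
  [   1.4437     0.7703     0.7760]
  [   0.1427     1.3409     0.3138]
  [   0.2796     0.2282     1.4151]
Δx = (I − A)⁻¹ Δd with Δd having +25 in the Energy component and 0 elsewhere.
So Δx_B = L_BE · (+25), where L_BE = adj(I−A)_BE / det(I−A) = 0.1000 / 0.438125.
Δx_B = 0.1000 × (+25) / 0.438125 = 2.50 / 0.438125 ≈ 5.706.

Δx_B = 5.706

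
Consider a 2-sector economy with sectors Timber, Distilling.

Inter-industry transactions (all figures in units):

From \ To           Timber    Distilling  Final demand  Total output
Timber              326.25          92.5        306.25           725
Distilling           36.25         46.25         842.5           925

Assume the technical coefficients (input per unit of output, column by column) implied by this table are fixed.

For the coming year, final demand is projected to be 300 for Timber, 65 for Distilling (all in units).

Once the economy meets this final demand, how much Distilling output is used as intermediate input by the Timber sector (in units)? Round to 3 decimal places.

Technical coefficients a_ij = z_ij / X_j:
  a_TT = 326.25/725 = 0.45, a_DT = 36.25/725 = 0.05
  a_TD = 92.5/925 = 0.10, a_DD = 46.25/925 = 0.05
I − A =
  [   0.55    -0.10]
  [  -0.05     0.95]
det(I−A) = (0.55)(0.95) − (-0.10)(-0.05) = 0.5175
adj(I−A) = [[0.95, 0.10], [0.05, 0.55]]
(I − A)⁻¹ = adj(I−A) / det(I−A) ≈
  [   1.8357     0.1932]
  [   0.0966     1.0628]
First solve x = (I − A)⁻¹ d = adj(I−A)·d / det(I−A); in particular x_T = (0.95·300 + 0.10·65) / 0.5175 = 291.50 / 0.5175 ≈ 563.28502.
Intermediate flow from D to T: z_DT = a_DT · x_T = 0.05 × 291.50 / 0.5175 = 14.575 / 0.5175 ≈ 28.164.

z_DT = 28.164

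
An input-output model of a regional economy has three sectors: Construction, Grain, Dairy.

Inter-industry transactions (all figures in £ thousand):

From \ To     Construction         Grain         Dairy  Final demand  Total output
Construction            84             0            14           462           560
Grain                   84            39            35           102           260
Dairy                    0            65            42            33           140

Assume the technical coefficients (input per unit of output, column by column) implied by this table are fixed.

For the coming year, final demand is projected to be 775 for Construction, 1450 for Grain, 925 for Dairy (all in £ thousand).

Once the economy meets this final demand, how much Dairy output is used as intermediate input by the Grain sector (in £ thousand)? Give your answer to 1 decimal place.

z_DG = 643.0

Technical coefficients a_ij = z_ij / X_j:
  a_CC = 84/560 = 0.15, a_GC = 84/560 = 0.15, a_DC = 0/560 = 0.00
  a_CG = 0/260 = 0.00, a_GG = 39/260 = 0.15, a_DG = 65/260 = 0.25
  a_CD = 14/140 = 0.10, a_GD = 35/140 = 0.25, a_DD = 42/140 = 0.30
I − A =
  [   0.85     0.00    -0.10]
  [  -0.15     0.85    -0.25]
  [   0.00    -0.25     0.70]
Cofactors of I−A, C_ij = (−1)^(i+j)·(minor ij) (rows/columns in the sector order above):
  C_11 = (0.85)(0.70) − (-0.25)(-0.25) = 0.5325
  C_12 = −[(-0.15)(0.70) − (-0.25)(0.00)] = 0.1050
  C_13 = (-0.15)(-0.25) − (0.85)(0.00) = 0.0375
  C_21 = −[(0.00)(0.70) − (-0.10)(-0.25)] = 0.0250
  C_22 = (0.85)(0.70) − (-0.10)(0.00) = 0.5950
  C_23 = −[(0.85)(-0.25) − (0.00)(0.00)] = 0.2125
  C_31 = (0.00)(-0.25) − (-0.10)(0.85) = 0.0850
  C_32 = −[(0.85)(-0.25) − (-0.10)(-0.15)] = 0.2275
  C_33 = (0.85)(0.85) − (0.00)(-0.15) = 0.7225
det(I−A) = Σ_j (I−A)_1j·C_1j = (0.85)(0.5325) + (0.00)(0.1050) + (-0.10)(0.0375) = 0.448875
adj(I−A) = Cᵀ =
  [ 0.5325   0.0250   0.0850]
  [ 0.1050   0.5950   0.2275]
  [ 0.0375   0.2125   0.7225]
(I − A)⁻¹ = adj(I−A) / det(I−A) ≈
  [   1.1863     0.0557     0.1894]
  [   0.2339     1.3255     0.5068]
  [   0.0835     0.4734     1.6096]
First solve x = (I − A)⁻¹ d = adj(I−A)·d / det(I−A); in particular x_G = (0.1050·775 + 0.5950·1450 + 0.2275·925) / 0.448875 = 1154.5625 / 0.448875 ≈ 2572.125.
Intermediate flow from D to G: z_DG = a_DG · x_G = 0.25 × 1154.5625 / 0.448875 = 288.640625 / 0.448875 ≈ 643.0.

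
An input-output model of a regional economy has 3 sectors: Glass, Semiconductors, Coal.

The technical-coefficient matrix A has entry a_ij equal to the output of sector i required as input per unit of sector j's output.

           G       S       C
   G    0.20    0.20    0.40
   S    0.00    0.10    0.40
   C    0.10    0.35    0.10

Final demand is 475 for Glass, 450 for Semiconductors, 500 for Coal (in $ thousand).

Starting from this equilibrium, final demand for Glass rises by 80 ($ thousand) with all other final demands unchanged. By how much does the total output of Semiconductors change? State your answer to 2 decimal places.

I − A =
  [   0.80    -0.20    -0.40]
  [   0.00     0.90    -0.40]
  [  -0.10    -0.35     0.90]
Cofactors of I−A, C_ij = (−1)^(i+j)·(minor ij) (rows/columns in the sector order above):
  C_11 = (0.90)(0.90) − (-0.40)(-0.35) = 0.6700
  C_12 = −[(0.00)(0.90) − (-0.40)(-0.10)] = 0.0400
  C_13 = (0.00)(-0.35) − (0.90)(-0.10) = 0.0900
  C_21 = −[(-0.20)(0.90) − (-0.40)(-0.35)] = 0.3200
  C_22 = (0.80)(0.90) − (-0.40)(-0.10) = 0.6800
  C_23 = −[(0.80)(-0.35) − (-0.20)(-0.10)] = 0.3000
  C_31 = (-0.20)(-0.40) − (-0.40)(0.90) = 0.4400
  C_32 = −[(0.80)(-0.40) − (-0.40)(0.00)] = 0.3200
  C_33 = (0.80)(0.90) − (-0.20)(0.00) = 0.7200
det(I−A) = Σ_j (I−A)_1j·C_1j = (0.80)(0.6700) + (-0.20)(0.0400) + (-0.40)(0.0900) = 0.4920
adj(I−A) = Cᵀ =
  [ 0.6700   0.3200   0.4400]
  [ 0.0400   0.6800   0.3200]
  [ 0.0900   0.3000   0.7200]
(I − A)⁻¹ = adj(I−A) / det(I−A) ≈
  [   1.3618     0.6504     0.8943]
  [   0.0813     1.3821     0.6504]
  [   0.1829     0.6098     1.4634]
Δx = (I − A)⁻¹ Δd with Δd having +80 in the Glass component and 0 elsewhere.
So Δx_S = L_SG · (+80), where L_SG = adj(I−A)_SG / det(I−A) = 0.0400 / 0.4920.
Δx_S = 0.0400 × (+80) / 0.4920 = 3.20 / 0.4920 ≈ 6.50.

Δx_S = 6.50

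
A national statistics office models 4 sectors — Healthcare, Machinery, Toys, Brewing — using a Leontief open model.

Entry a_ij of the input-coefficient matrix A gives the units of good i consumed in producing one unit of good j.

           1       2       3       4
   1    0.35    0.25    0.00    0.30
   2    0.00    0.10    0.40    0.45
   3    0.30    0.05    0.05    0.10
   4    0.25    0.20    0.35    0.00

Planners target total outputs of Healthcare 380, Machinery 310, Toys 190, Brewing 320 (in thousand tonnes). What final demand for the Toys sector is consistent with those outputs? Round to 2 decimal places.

I − A =
  [   0.65    -0.25     0.00    -0.30]
  [   0.00     0.90    -0.40    -0.45]
  [  -0.30    -0.05     0.95    -0.10]
  [  -0.25    -0.20    -0.35     1.00]
d = (I − A) x:
  d_1 = (+0.65)·380 + (-0.25)·310 + (+0.00)·190 + (-0.30)·320 = 73.50
  d_2 = (+0.00)·380 + (+0.90)·310 + (-0.40)·190 + (-0.45)·320 = 59.00
  d_3 = (-0.30)·380 + (-0.05)·310 + (+0.95)·190 + (-0.10)·320 = 19.00
  d_4 = (-0.25)·380 + (-0.20)·310 + (-0.35)·190 + (+1.00)·320 = 96.50

d_3 = 19.00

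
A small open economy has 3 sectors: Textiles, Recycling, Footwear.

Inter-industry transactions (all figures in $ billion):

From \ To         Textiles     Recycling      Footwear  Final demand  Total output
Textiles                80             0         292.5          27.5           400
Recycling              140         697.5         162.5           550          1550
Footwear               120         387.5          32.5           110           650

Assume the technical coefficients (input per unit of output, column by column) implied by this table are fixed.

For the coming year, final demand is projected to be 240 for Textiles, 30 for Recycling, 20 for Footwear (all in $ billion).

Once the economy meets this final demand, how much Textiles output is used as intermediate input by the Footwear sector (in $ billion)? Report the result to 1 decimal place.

Technical coefficients a_ij = z_ij / X_j:
  a_11 = 80/400 = 0.20, a_21 = 140/400 = 0.35, a_31 = 120/400 = 0.30
  a_12 = 0/1550 = 0.00, a_22 = 697.5/1550 = 0.45, a_32 = 387.5/1550 = 0.25
  a_13 = 292.5/650 = 0.45, a_23 = 162.5/650 = 0.25, a_33 = 32.5/650 = 0.05
I − A =
  [   0.80     0.00    -0.45]
  [  -0.35     0.55    -0.25]
  [  -0.30    -0.25     0.95]
Cofactors of I−A, C_ij = (−1)^(i+j)·(minor ij) (rows/columns in the sector order above):
  C_11 = (0.55)(0.95) − (-0.25)(-0.25) = 0.4600
  C_12 = −[(-0.35)(0.95) − (-0.25)(-0.30)] = 0.4075
  C_13 = (-0.35)(-0.25) − (0.55)(-0.30) = 0.2525
  C_21 = −[(0.00)(0.95) − (-0.45)(-0.25)] = 0.1125
  C_22 = (0.80)(0.95) − (-0.45)(-0.30) = 0.6250
  C_23 = −[(0.80)(-0.25) − (0.00)(-0.30)] = 0.2000
  C_31 = (0.00)(-0.25) − (-0.45)(0.55) = 0.2475
  C_32 = −[(0.80)(-0.25) − (-0.45)(-0.35)] = 0.3575
  C_33 = (0.80)(0.55) − (0.00)(-0.35) = 0.4400
det(I−A) = Σ_j (I−A)_1j·C_1j = (0.80)(0.4600) + (0.00)(0.4075) + (-0.45)(0.2525) = 0.254375
adj(I−A) = Cᵀ =
  [ 0.4600   0.1125   0.2475]
  [ 0.4075   0.6250   0.3575]
  [ 0.2525   0.2000   0.4400]
(I − A)⁻¹ = adj(I−A) / det(I−A) ≈
  [   1.8084     0.4423     0.9730]
  [   1.6020     2.4570     1.4054]
  [   0.9926     0.7862     1.7297]
First solve x = (I − A)⁻¹ d = adj(I−A)·d / det(I−A); in particular x_3 = (0.2525·240 + 0.2000·30 + 0.4400·20) / 0.254375 = 75.40 / 0.254375 ≈ 296.413.
Intermediate flow from 1 to 3: z_13 = a_13 · x_3 = 0.45 × 75.40 / 0.254375 = 33.93 / 0.254375 ≈ 133.4.

z_13 = 133.4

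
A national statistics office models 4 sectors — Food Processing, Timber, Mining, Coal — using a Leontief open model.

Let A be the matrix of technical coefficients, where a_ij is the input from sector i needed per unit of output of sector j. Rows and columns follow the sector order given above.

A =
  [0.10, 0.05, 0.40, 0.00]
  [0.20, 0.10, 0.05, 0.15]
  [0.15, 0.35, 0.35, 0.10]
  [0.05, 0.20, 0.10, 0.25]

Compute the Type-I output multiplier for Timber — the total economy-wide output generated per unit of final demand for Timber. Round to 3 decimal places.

I − A =
  [   0.90    -0.05    -0.40     0.00]
  [  -0.20     0.90    -0.05    -0.15]
  [  -0.15    -0.35     0.65    -0.10]
  [  -0.05    -0.20    -0.10     0.75]
Compute the cofactors C_ij = (−1)^(i+j)·(3×3 minor ij) of I−A; the adjugate is their transpose:
adj(I−A) = Cᵀ =
  [ 0.390875   0.136875   0.260625   0.062125]
  [ 0.108500   0.382750   0.110250   0.091250]
  [ 0.160375   0.260125   0.572625   0.128375]
  [ 0.076375   0.145875   0.123125   0.421875]
det(I−A) = Σ_j (I−A)_1j·C_1j = (0.90)(0.390875) + (-0.05)(0.108500) + (-0.40)(0.160375) + (0.00)(0.076375) = 0.2822125
(I − A)⁻¹ = adj(I−A) / det(I−A) ≈
  [   1.3850     0.4850     0.9235     0.2201]
  [   0.3845     1.3562     0.3907     0.3233]
  [   0.5683     0.9217     2.0291     0.4549]
  [   0.2706     0.5169     0.4363     1.4949]
The output multiplier for sector j is the column-j sum of the Leontief inverse (I − A)⁻¹ = adj(I−A) / det(I−A).
Column T of adj(I−A): (0.136875, 0.382750, 0.260125, 0.145875); det(I−A) = 0.2822125.
m_T = (0.136875 + 0.382750 + 0.260125 + 0.145875) / 0.2822125 = 0.925625 / 0.2822125 ≈ 3.280.

m_T = 3.280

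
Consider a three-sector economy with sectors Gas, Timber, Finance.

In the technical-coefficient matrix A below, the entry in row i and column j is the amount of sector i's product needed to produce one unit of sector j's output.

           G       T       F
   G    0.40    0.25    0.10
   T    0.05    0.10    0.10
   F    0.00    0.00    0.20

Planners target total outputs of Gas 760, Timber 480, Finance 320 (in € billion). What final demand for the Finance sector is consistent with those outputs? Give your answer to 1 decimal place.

d_F = 256.0

I − A =
  [   0.60    -0.25    -0.10]
  [  -0.05     0.90    -0.10]
  [   0.00     0.00     0.80]
d = (I − A) x:
  d_G = (+0.60)·760 + (-0.25)·480 + (-0.10)·320 = 304.0
  d_T = (-0.05)·760 + (+0.90)·480 + (-0.10)·320 = 362.0
  d_F = (+0.00)·760 + (+0.00)·480 + (+0.80)·320 = 256.0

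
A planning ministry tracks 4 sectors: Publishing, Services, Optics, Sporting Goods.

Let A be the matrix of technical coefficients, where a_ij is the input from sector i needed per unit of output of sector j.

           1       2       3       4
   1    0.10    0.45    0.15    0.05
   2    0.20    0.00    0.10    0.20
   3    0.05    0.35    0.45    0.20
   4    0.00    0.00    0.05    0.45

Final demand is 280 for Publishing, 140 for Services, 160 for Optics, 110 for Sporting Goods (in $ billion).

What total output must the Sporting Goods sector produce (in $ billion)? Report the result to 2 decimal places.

I − A =
  [   0.90    -0.45    -0.15    -0.05]
  [  -0.20     1.00    -0.10    -0.20]
  [  -0.05    -0.35     0.55    -0.20]
  [   0.00     0.00    -0.05     0.55]
Compute the cofactors C_ij = (−1)^(i+j)·(3×3 minor ij) of I−A; the adjugate is their transpose:
adj(I−A) = Cᵀ =
  [ 0.269750   0.161375   0.114250   0.124750]
  [ 0.061750   0.259000   0.075500   0.127250]
  [ 0.066000   0.185625   0.445500   0.235500]
  [ 0.006000   0.016875   0.040500   0.393750]
det(I−A) = Σ_j (I−A)_1j·C_1j = (0.90)(0.269750) + (-0.45)(0.061750) + (-0.15)(0.066000) + (-0.05)(0.006000) = 0.2047875
(I − A)⁻¹ = adj(I−A) / det(I−A) ≈
  [   1.3172     0.7880     0.5579     0.6092]
  [   0.3015     1.2647     0.3687     0.6214]
  [   0.3223     0.9064     2.1754     1.1500]
  [   0.0293     0.0824     0.1978     1.9227]
x = (I − A)⁻¹ d = adj(I−A)·d / det(I−A), with det(I−A) = 0.2047875:
  x_1 = (0.269750·280 + 0.161375·140 + 0.114250·160 + 0.124750·110) / 0.2047875 = 130.125 / 0.2047875 ≈ 635.41
  x_2 = (0.061750·280 + 0.259000·140 + 0.075500·160 + 0.127250·110) / 0.2047875 = 79.6275 / 0.2047875 ≈ 388.83
  x_3 = (0.066000·280 + 0.185625·140 + 0.445500·160 + 0.235500·110) / 0.2047875 = 141.6525 / 0.2047875 ≈ 691.70
  x_4 = (0.006000·280 + 0.016875·140 + 0.040500·160 + 0.393750·110) / 0.2047875 = 53.835 / 0.2047875 ≈ 262.88

x_4 = 262.88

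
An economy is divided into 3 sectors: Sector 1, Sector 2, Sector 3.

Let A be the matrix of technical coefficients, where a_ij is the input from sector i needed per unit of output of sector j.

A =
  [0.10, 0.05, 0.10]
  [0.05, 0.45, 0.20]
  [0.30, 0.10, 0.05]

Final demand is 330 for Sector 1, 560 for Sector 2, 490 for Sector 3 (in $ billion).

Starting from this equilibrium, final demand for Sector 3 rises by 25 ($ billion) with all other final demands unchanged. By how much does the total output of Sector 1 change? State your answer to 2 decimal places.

I − A =
  [   0.90    -0.05    -0.10]
  [  -0.05     0.55    -0.20]
  [  -0.30    -0.10     0.95]
Cofactors of I−A, C_ij = (−1)^(i+j)·(minor ij) (rows/columns in the sector order above):
  C_11 = (0.55)(0.95) − (-0.20)(-0.10) = 0.5025
  C_12 = −[(-0.05)(0.95) − (-0.20)(-0.30)] = 0.1075
  C_13 = (-0.05)(-0.10) − (0.55)(-0.30) = 0.1700
  C_21 = −[(-0.05)(0.95) − (-0.10)(-0.10)] = 0.0575
  C_22 = (0.90)(0.95) − (-0.10)(-0.30) = 0.8250
  C_23 = −[(0.90)(-0.10) − (-0.05)(-0.30)] = 0.1050
  C_31 = (-0.05)(-0.20) − (-0.10)(0.55) = 0.0650
  C_32 = −[(0.90)(-0.20) − (-0.10)(-0.05)] = 0.1850
  C_33 = (0.90)(0.55) − (-0.05)(-0.05) = 0.4925
det(I−A) = Σ_j (I−A)_1j·C_1j = (0.90)(0.5025) + (-0.05)(0.1075) + (-0.10)(0.1700) = 0.429875
adj(I−A) = Cᵀ =
  [ 0.5025   0.0575   0.0650]
  [ 0.1075   0.8250   0.1850]
  [ 0.1700   0.1050   0.4925]
(I − A)⁻¹ = adj(I−A) / det(I−A) ≈
  [   1.1689     0.1338     0.1512]
  [   0.2501     1.9192     0.4304]
  [   0.3955     0.2443     1.1457]
Δx = (I − A)⁻¹ Δd with Δd having +25 in the Sector 3 component and 0 elsewhere.
So Δx_1 = L_13 · (+25), where L_13 = adj(I−A)_13 / det(I−A) = 0.0650 / 0.429875.
Δx_1 = 0.0650 × (+25) / 0.429875 = 1.625 / 0.429875 ≈ 3.78.

Δx_1 = 3.78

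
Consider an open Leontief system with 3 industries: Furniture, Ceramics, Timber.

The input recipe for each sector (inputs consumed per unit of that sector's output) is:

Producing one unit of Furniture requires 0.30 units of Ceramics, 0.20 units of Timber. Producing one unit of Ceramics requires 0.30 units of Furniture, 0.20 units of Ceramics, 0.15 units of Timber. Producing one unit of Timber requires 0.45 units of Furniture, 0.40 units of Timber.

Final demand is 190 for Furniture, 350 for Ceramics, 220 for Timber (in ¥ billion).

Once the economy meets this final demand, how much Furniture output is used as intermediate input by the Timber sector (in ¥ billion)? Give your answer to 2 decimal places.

I − A =
  [   1.00    -0.30    -0.45]
  [  -0.30     0.80     0.00]
  [  -0.20    -0.15     0.60]
Cofactors of I−A, C_ij = (−1)^(i+j)·(minor ij) (rows/columns in the sector order above):
  C_11 = (0.80)(0.60) − (0.00)(-0.15) = 0.4800
  C_12 = −[(-0.30)(0.60) − (0.00)(-0.20)] = 0.1800
  C_13 = (-0.30)(-0.15) − (0.80)(-0.20) = 0.2050
  C_21 = −[(-0.30)(0.60) − (-0.45)(-0.15)] = 0.2475
  C_22 = (1.00)(0.60) − (-0.45)(-0.20) = 0.5100
  C_23 = −[(1.00)(-0.15) − (-0.30)(-0.20)] = 0.2100
  C_31 = (-0.30)(0.00) − (-0.45)(0.80) = 0.3600
  C_32 = −[(1.00)(0.00) − (-0.45)(-0.30)] = 0.1350
  C_33 = (1.00)(0.80) − (-0.30)(-0.30) = 0.7100
det(I−A) = Σ_j (I−A)_1j·C_1j = (1.00)(0.4800) + (-0.30)(0.1800) + (-0.45)(0.2050) = 0.33375
adj(I−A) = Cᵀ =
  [ 0.4800   0.2475   0.3600]
  [ 0.1800   0.5100   0.1350]
  [ 0.2050   0.2100   0.7100]
(I − A)⁻¹ = adj(I−A) / det(I−A) ≈
  [   1.4382     0.7416     1.0787]
  [   0.5393     1.5281     0.4045]
  [   0.6142     0.6292     2.1273]
First solve x = (I − A)⁻¹ d = adj(I−A)·d / det(I−A); in particular x_3 = (0.2050·190 + 0.2100·350 + 0.7100·220) / 0.33375 = 268.65 / 0.33375 ≈ 804.9438.
Intermediate flow from 1 to 3: z_13 = a_13 · x_3 = 0.45 × 268.65 / 0.33375 = 120.8925 / 0.33375 ≈ 362.22.

z_13 = 362.22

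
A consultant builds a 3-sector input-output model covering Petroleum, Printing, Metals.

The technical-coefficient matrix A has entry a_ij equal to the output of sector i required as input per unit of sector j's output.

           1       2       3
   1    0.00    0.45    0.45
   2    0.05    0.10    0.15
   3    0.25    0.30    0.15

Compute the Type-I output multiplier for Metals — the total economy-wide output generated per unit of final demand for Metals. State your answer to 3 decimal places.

m_3 = 2.643

I − A =
  [   1.00    -0.45    -0.45]
  [  -0.05     0.90    -0.15]
  [  -0.25    -0.30     0.85]
Cofactors of I−A, C_ij = (−1)^(i+j)·(minor ij) (rows/columns in the sector order above):
  C_11 = (0.90)(0.85) − (-0.15)(-0.30) = 0.7200
  C_12 = −[(-0.05)(0.85) − (-0.15)(-0.25)] = 0.0800
  C_13 = (-0.05)(-0.30) − (0.90)(-0.25) = 0.2400
  C_21 = −[(-0.45)(0.85) − (-0.45)(-0.30)] = 0.5175
  C_22 = (1.00)(0.85) − (-0.45)(-0.25) = 0.7375
  C_23 = −[(1.00)(-0.30) − (-0.45)(-0.25)] = 0.4125
  C_31 = (-0.45)(-0.15) − (-0.45)(0.90) = 0.4725
  C_32 = −[(1.00)(-0.15) − (-0.45)(-0.05)] = 0.1725
  C_33 = (1.00)(0.90) − (-0.45)(-0.05) = 0.8775
det(I−A) = Σ_j (I−A)_1j·C_1j = (1.00)(0.7200) + (-0.45)(0.0800) + (-0.45)(0.2400) = 0.5760
adj(I−A) = Cᵀ =
  [ 0.7200   0.5175   0.4725]
  [ 0.0800   0.7375   0.1725]
  [ 0.2400   0.4125   0.8775]
(I − A)⁻¹ = adj(I−A) / det(I−A) ≈
  [   1.2500     0.8984     0.8203]
  [   0.1389     1.2804     0.2995]
  [   0.4167     0.7161     1.5234]
The output multiplier for sector j is the column-j sum of the Leontief inverse (I − A)⁻¹ = adj(I−A) / det(I−A).
Column 3 of adj(I−A): (0.4725, 0.1725, 0.8775); det(I−A) = 0.5760.
m_3 = (0.4725 + 0.1725 + 0.8775) / 0.5760 = 1.5225 / 0.5760 ≈ 2.643.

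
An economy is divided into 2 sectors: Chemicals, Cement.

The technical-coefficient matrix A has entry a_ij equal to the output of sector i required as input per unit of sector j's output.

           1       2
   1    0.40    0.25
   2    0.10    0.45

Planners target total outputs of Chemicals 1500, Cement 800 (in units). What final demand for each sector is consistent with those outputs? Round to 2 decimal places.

I − A =
  [   0.60    -0.25]
  [  -0.10     0.55]
d = (I − A) x:
  d_1 = (+0.60)·1500 + (-0.25)·800 = 700.00
  d_2 = (-0.10)·1500 + (+0.55)·800 = 290.00

d_1 = 700.00, d_2 = 290.00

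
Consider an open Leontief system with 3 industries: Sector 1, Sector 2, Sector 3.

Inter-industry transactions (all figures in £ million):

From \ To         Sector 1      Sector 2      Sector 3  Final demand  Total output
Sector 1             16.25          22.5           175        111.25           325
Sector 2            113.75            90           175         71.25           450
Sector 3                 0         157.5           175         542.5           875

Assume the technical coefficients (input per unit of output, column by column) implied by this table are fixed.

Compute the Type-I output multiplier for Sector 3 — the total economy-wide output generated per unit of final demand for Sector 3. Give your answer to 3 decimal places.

Technical coefficients a_ij = z_ij / X_j:
  a_11 = 16.25/325 = 0.05, a_21 = 113.75/325 = 0.35, a_31 = 0/325 = 0.00
  a_12 = 22.5/450 = 0.05, a_22 = 90/450 = 0.20, a_32 = 157.5/450 = 0.35
  a_13 = 175/875 = 0.20, a_23 = 175/875 = 0.20, a_33 = 175/875 = 0.20
I − A =
  [   0.95    -0.05    -0.20]
  [  -0.35     0.80    -0.20]
  [   0.00    -0.35     0.80]
Cofactors of I−A, C_ij = (−1)^(i+j)·(minor ij) (rows/columns in the sector order above):
  C_11 = (0.80)(0.80) − (-0.20)(-0.35) = 0.5700
  C_12 = −[(-0.35)(0.80) − (-0.20)(0.00)] = 0.2800
  C_13 = (-0.35)(-0.35) − (0.80)(0.00) = 0.1225
  C_21 = −[(-0.05)(0.80) − (-0.20)(-0.35)] = 0.1100
  C_22 = (0.95)(0.80) − (-0.20)(0.00) = 0.7600
  C_23 = −[(0.95)(-0.35) − (-0.05)(0.00)] = 0.3325
  C_31 = (-0.05)(-0.20) − (-0.20)(0.80) = 0.1700
  C_32 = −[(0.95)(-0.20) − (-0.20)(-0.35)] = 0.2600
  C_33 = (0.95)(0.80) − (-0.05)(-0.35) = 0.7425
det(I−A) = Σ_j (I−A)_1j·C_1j = (0.95)(0.5700) + (-0.05)(0.2800) + (-0.20)(0.1225) = 0.5030
adj(I−A) = Cᵀ =
  [ 0.5700   0.1100   0.1700]
  [ 0.2800   0.7600   0.2600]
  [ 0.1225   0.3325   0.7425]
(I − A)⁻¹ = adj(I−A) / det(I−A) ≈
  [   1.1332     0.2187     0.3380]
  [   0.5567     1.5109     0.5169]
  [   0.2435     0.6610     1.4761]
The output multiplier for sector j is the column-j sum of the Leontief inverse (I − A)⁻¹ = adj(I−A) / det(I−A).
Column 3 of adj(I−A): (0.1700, 0.2600, 0.7425); det(I−A) = 0.5030.
m_3 = (0.1700 + 0.2600 + 0.7425) / 0.5030 = 1.1725 / 0.5030 ≈ 2.331.

m_3 = 2.331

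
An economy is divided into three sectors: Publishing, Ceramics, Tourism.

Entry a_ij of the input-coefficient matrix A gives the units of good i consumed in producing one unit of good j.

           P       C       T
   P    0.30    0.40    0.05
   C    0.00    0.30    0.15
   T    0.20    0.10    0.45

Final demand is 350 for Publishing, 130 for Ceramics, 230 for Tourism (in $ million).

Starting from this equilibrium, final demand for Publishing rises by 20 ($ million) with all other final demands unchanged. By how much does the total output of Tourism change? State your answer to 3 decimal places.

Δx_T = 11.667

I − A =
  [   0.70    -0.40    -0.05]
  [   0.00     0.70    -0.15]
  [  -0.20    -0.10     0.55]
Cofactors of I−A, C_ij = (−1)^(i+j)·(minor ij) (rows/columns in the sector order above):
  C_11 = (0.70)(0.55) − (-0.15)(-0.10) = 0.3700
  C_12 = −[(0.00)(0.55) − (-0.15)(-0.20)] = 0.0300
  C_13 = (0.00)(-0.10) − (0.70)(-0.20) = 0.1400
  C_21 = −[(-0.40)(0.55) − (-0.05)(-0.10)] = 0.2250
  C_22 = (0.70)(0.55) − (-0.05)(-0.20) = 0.3750
  C_23 = −[(0.70)(-0.10) − (-0.40)(-0.20)] = 0.1500
  C_31 = (-0.40)(-0.15) − (-0.05)(0.70) = 0.0950
  C_32 = −[(0.70)(-0.15) − (-0.05)(0.00)] = 0.1050
  C_33 = (0.70)(0.70) − (-0.40)(0.00) = 0.4900
det(I−A) = Σ_j (I−A)_1j·C_1j = (0.70)(0.3700) + (-0.40)(0.0300) + (-0.05)(0.1400) = 0.2400
adj(I−A) = Cᵀ =
  [ 0.3700   0.2250   0.0950]
  [ 0.0300   0.3750   0.1050]
  [ 0.1400   0.1500   0.4900]
(I − A)⁻¹ = adj(I−A) / det(I−A) ≈
  [   1.5417     0.9375     0.3958]
  [   0.1250     1.5625     0.4375]
  [   0.5833     0.6250     2.0417]
Δx = (I − A)⁻¹ Δd with Δd having +20 in the Publishing component and 0 elsewhere.
So Δx_T = L_TP · (+20), where L_TP = adj(I−A)_TP / det(I−A) = 0.1400 / 0.2400.
Δx_T = 0.1400 × (+20) / 0.2400 = 2.80 / 0.2400 ≈ 11.667.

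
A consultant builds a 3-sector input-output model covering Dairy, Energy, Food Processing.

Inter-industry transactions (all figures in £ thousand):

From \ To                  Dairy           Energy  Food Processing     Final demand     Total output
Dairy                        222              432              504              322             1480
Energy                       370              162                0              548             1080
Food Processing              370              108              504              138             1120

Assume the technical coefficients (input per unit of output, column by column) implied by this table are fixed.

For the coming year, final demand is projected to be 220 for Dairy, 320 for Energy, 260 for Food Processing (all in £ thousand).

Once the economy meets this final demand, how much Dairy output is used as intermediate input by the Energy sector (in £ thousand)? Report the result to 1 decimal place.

Technical coefficients a_ij = z_ij / X_j:
  a_11 = 222/1480 = 0.15, a_21 = 370/1480 = 0.25, a_31 = 370/1480 = 0.25
  a_12 = 432/1080 = 0.40, a_22 = 162/1080 = 0.15, a_32 = 108/1080 = 0.10
  a_13 = 504/1120 = 0.45, a_23 = 0/1120 = 0.00, a_33 = 504/1120 = 0.45
I − A =
  [   0.85    -0.40    -0.45]
  [  -0.25     0.85     0.00]
  [  -0.25    -0.10     0.55]
Cofactors of I−A, C_ij = (−1)^(i+j)·(minor ij) (rows/columns in the sector order above):
  C_11 = (0.85)(0.55) − (0.00)(-0.10) = 0.4675
  C_12 = −[(-0.25)(0.55) − (0.00)(-0.25)] = 0.1375
  C_13 = (-0.25)(-0.10) − (0.85)(-0.25) = 0.2375
  C_21 = −[(-0.40)(0.55) − (-0.45)(-0.10)] = 0.2650
  C_22 = (0.85)(0.55) − (-0.45)(-0.25) = 0.3550
  C_23 = −[(0.85)(-0.10) − (-0.40)(-0.25)] = 0.1850
  C_31 = (-0.40)(0.00) − (-0.45)(0.85) = 0.3825
  C_32 = −[(0.85)(0.00) − (-0.45)(-0.25)] = 0.1125
  C_33 = (0.85)(0.85) − (-0.40)(-0.25) = 0.6225
det(I−A) = Σ_j (I−A)_1j·C_1j = (0.85)(0.4675) + (-0.40)(0.1375) + (-0.45)(0.2375) = 0.2355
adj(I−A) = Cᵀ =
  [ 0.4675   0.2650   0.3825]
  [ 0.1375   0.3550   0.1125]
  [ 0.2375   0.1850   0.6225]
(I − A)⁻¹ = adj(I−A) / det(I−A) ≈
  [   1.9851     1.1253     1.6242]
  [   0.5839     1.5074     0.4777]
  [   1.0085     0.7856     2.6433]
First solve x = (I − A)⁻¹ d = adj(I−A)·d / det(I−A); in particular x_2 = (0.1375·220 + 0.3550·320 + 0.1125·260) / 0.2355 = 173.10 / 0.2355 ≈ 735.032.
Intermediate flow from 1 to 2: z_12 = a_12 · x_2 = 0.40 × 173.10 / 0.2355 = 69.24 / 0.2355 ≈ 294.0.

z_12 = 294.0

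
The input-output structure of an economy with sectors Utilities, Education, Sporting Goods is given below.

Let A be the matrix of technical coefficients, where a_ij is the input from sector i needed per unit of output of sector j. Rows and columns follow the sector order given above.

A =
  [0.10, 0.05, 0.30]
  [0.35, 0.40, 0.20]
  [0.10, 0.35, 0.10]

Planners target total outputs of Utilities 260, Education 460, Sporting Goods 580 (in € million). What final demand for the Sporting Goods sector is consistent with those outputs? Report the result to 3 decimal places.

d_3 = 335.000

I − A =
  [   0.90    -0.05    -0.30]
  [  -0.35     0.60    -0.20]
  [  -0.10    -0.35     0.90]
d = (I − A) x:
  d_1 = (+0.90)·260 + (-0.05)·460 + (-0.30)·580 = 37.000
  d_2 = (-0.35)·260 + (+0.60)·460 + (-0.20)·580 = 69.000
  d_3 = (-0.10)·260 + (-0.35)·460 + (+0.90)·580 = 335.000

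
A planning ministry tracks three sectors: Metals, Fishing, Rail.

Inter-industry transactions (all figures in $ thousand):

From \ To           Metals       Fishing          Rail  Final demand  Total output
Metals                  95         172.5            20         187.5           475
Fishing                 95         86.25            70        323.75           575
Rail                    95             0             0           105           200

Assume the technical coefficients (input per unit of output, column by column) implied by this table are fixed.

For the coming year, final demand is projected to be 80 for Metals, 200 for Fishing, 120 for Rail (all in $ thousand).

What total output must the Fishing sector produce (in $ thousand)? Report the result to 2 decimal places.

Technical coefficients a_ij = z_ij / X_j:
  a_MM = 95/475 = 0.20, a_FM = 95/475 = 0.20, a_RM = 95/475 = 0.20
  a_MF = 172.5/575 = 0.30, a_FF = 86.25/575 = 0.15, a_RF = 0/575 = 0.00
  a_MR = 20/200 = 0.10, a_FR = 70/200 = 0.35, a_RR = 0/200 = 0.00
I − A =
  [   0.80    -0.30    -0.10]
  [  -0.20     0.85    -0.35]
  [  -0.20     0.00     1.00]
Cofactors of I−A, C_ij = (−1)^(i+j)·(minor ij) (rows/columns in the sector order above):
  C_11 = (0.85)(1.00) − (-0.35)(0.00) = 0.8500
  C_12 = −[(-0.20)(1.00) − (-0.35)(-0.20)] = 0.2700
  C_13 = (-0.20)(0.00) − (0.85)(-0.20) = 0.1700
  C_21 = −[(-0.30)(1.00) − (-0.10)(0.00)] = 0.3000
  C_22 = (0.80)(1.00) − (-0.10)(-0.20) = 0.7800
  C_23 = −[(0.80)(0.00) − (-0.30)(-0.20)] = 0.0600
  C_31 = (-0.30)(-0.35) − (-0.10)(0.85) = 0.1900
  C_32 = −[(0.80)(-0.35) − (-0.10)(-0.20)] = 0.3000
  C_33 = (0.80)(0.85) − (-0.30)(-0.20) = 0.6200
det(I−A) = Σ_j (I−A)_1j·C_1j = (0.80)(0.8500) + (-0.30)(0.2700) + (-0.10)(0.1700) = 0.5820
adj(I−A) = Cᵀ =
  [ 0.8500   0.3000   0.1900]
  [ 0.2700   0.7800   0.3000]
  [ 0.1700   0.0600   0.6200]
(I − A)⁻¹ = adj(I−A) / det(I−A) ≈
  [   1.4605     0.5155     0.3265]
  [   0.4639     1.3402     0.5155]
  [   0.2921     0.1031     1.0653]
x = (I − A)⁻¹ d = adj(I−A)·d / det(I−A), with det(I−A) = 0.5820:
  x_M = (0.8500·80 + 0.3000·200 + 0.1900·120) / 0.5820 = 150.80 / 0.5820 ≈ 259.11
  x_F = (0.2700·80 + 0.7800·200 + 0.3000·120) / 0.5820 = 213.60 / 0.5820 ≈ 367.01
  x_R = (0.1700·80 + 0.0600·200 + 0.6200·120) / 0.5820 = 100.00 / 0.5820 ≈ 171.82

x_F = 367.01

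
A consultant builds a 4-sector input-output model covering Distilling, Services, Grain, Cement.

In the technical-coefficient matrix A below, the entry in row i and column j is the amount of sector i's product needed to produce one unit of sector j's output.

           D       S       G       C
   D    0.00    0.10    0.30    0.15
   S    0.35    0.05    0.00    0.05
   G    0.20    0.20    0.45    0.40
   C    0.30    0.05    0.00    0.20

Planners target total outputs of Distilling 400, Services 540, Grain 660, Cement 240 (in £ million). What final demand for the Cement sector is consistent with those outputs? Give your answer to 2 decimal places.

d_C = 45.00

I − A =
  [   1.00    -0.10    -0.30    -0.15]
  [  -0.35     0.95     0.00    -0.05]
  [  -0.20    -0.20     0.55    -0.40]
  [  -0.30    -0.05     0.00     0.80]
d = (I − A) x:
  d_D = (+1.00)·400 + (-0.10)·540 + (-0.30)·660 + (-0.15)·240 = 112.00
  d_S = (-0.35)·400 + (+0.95)·540 + (+0.00)·660 + (-0.05)·240 = 361.00
  d_G = (-0.20)·400 + (-0.20)·540 + (+0.55)·660 + (-0.40)·240 = 79.00
  d_C = (-0.30)·400 + (-0.05)·540 + (+0.00)·660 + (+0.80)·240 = 45.00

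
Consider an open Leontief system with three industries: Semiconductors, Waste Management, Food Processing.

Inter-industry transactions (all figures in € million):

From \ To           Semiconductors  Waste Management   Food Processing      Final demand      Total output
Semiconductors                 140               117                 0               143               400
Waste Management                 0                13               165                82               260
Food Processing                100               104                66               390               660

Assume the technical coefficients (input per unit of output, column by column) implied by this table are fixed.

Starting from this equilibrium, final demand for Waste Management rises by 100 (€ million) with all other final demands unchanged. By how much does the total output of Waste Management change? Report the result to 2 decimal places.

Technical coefficients a_ij = z_ij / X_j:
  a_SS = 140/400 = 0.35, a_WS = 0/400 = 0.00, a_FS = 100/400 = 0.25
  a_SW = 117/260 = 0.45, a_WW = 13/260 = 0.05, a_FW = 104/260 = 0.40
  a_SF = 0/660 = 0.00, a_WF = 165/660 = 0.25, a_FF = 66/660 = 0.10
I − A =
  [   0.65    -0.45     0.00]
  [   0.00     0.95    -0.25]
  [  -0.25    -0.40     0.90]
Cofactors of I−A, C_ij = (−1)^(i+j)·(minor ij) (rows/columns in the sector order above):
  C_11 = (0.95)(0.90) − (-0.25)(-0.40) = 0.7550
  C_12 = −[(0.00)(0.90) − (-0.25)(-0.25)] = 0.0625
  C_13 = (0.00)(-0.40) − (0.95)(-0.25) = 0.2375
  C_21 = −[(-0.45)(0.90) − (0.00)(-0.40)] = 0.4050
  C_22 = (0.65)(0.90) − (0.00)(-0.25) = 0.5850
  C_23 = −[(0.65)(-0.40) − (-0.45)(-0.25)] = 0.3725
  C_31 = (-0.45)(-0.25) − (0.00)(0.95) = 0.1125
  C_32 = −[(0.65)(-0.25) − (0.00)(0.00)] = 0.1625
  C_33 = (0.65)(0.95) − (-0.45)(0.00) = 0.6175
det(I−A) = Σ_j (I−A)_1j·C_1j = (0.65)(0.7550) + (-0.45)(0.0625) + (0.00)(0.2375) = 0.462625
adj(I−A) = Cᵀ =
  [ 0.7550   0.4050   0.1125]
  [ 0.0625   0.5850   0.1625]
  [ 0.2375   0.3725   0.6175]
(I − A)⁻¹ = adj(I−A) / det(I−A) ≈
  [   1.6320     0.8754     0.2432]
  [   0.1351     1.2645     0.3513]
  [   0.5134     0.8052     1.3348]
Δx = (I − A)⁻¹ Δd with Δd having +100 in the Waste Management component and 0 elsewhere.
So Δx_W = L_WW · (+100), where L_WW = adj(I−A)_WW / det(I−A) = 0.5850 / 0.462625.
Δx_W = 0.5850 × (+100) / 0.462625 = 58.50 / 0.462625 ≈ 126.45.

Δx_W = 126.45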